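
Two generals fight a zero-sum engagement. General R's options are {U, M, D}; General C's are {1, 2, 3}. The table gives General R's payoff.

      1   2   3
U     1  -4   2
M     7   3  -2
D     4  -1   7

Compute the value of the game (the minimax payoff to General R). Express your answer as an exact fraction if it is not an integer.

Row minima: U → -4, M → -2, D → -1; maximin = -1.
Column maxima: 1 → 7, 2 → 3, 3 → 7; minimax = 3.
-1 ≠ 3, so there is no saddle point; optimal play is mixed.
U is strictly dominated by D, so General R never plays it.
1 is strictly dominated by 2 (it gives General R strictly more in every row), so General C never plays it.
On the remaining 2×2 (M, D vs 2, 3):
Let General R play M with probability p. Expected payoff against 2: 3p + (-1)(1−p) = 4p − 1; against 3: (-2)p + 7(1−p) = −9p + 7.
Setting these equal: 4p − 1 = −9p + 7 ⇒ 13p = 8 ⇒ p = 8/13, and the value is (4)·(8/13) − 1 = 19/13.
For General C: with q = P(2), equating M's and D's payoffs gives 5q − 2 = −8q + 7 ⇒ q = 9/13.

19/13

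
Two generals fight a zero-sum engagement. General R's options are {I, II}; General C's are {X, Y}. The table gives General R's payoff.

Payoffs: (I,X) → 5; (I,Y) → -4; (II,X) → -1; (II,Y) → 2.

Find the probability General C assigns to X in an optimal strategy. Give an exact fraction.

1/2

Row minima: I → -4, II → -1; maximin = -1.
Column maxima: X → 5, Y → 2; minimax = 2.
-1 ≠ 2, so there is no saddle point; optimal play is mixed.
Let General R play I with probability p. Expected payoff against X: 5p + (-1)(1−p) = 6p − 1; against Y: (-4)p + 2(1−p) = −6p + 2.
Setting these equal: 6p − 1 = −6p + 2 ⇒ 12p = 3 ⇒ p = 1/4, and the value is (6)·(1/4) − 1 = 1/2.
For General C: with q = P(X), equating I's and II's payoffs gives 9q − 4 = −3q + 2 ⇒ q = 1/2.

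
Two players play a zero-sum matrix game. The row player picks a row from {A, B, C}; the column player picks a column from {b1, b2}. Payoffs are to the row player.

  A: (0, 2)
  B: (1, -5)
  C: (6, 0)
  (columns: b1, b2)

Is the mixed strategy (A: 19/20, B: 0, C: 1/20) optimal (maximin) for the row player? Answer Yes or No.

Against b1 this mix gives (19/20)·0 + (1/20)·6 = 3/10.
Against b2 this mix gives (19/20)·2 + (1/20)·0 = 19/10.
The column player will play b1, holding the row player to 3/10. Shifting weight toward the row that does better against b1 would raise this floor (the equalizing mix achieves 3/2 against both b1 and b2), so the proposed strategy is not optimal.

No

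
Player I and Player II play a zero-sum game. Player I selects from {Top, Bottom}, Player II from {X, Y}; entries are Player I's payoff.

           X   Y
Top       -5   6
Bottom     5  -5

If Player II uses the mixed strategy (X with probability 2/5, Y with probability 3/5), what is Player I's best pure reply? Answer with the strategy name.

Top

Expected payoff of Top: (2/5)·(-5) + (3/5)·6 = 8/5.
Expected payoff of Bottom: (2/5)·5 + (3/5)·(-5) = -1.
The largest is 8/5, so Player I's best response is Top.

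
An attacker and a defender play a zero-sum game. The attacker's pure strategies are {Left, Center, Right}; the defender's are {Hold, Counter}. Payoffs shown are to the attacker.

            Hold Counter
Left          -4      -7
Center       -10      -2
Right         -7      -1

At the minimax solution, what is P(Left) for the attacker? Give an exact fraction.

Row minima: Left → -7, Center → -10, Right → -7; maximin = -7.
Column maxima: Hold → -4, Counter → -1; minimax = -4.
-7 ≠ -4, so there is no saddle point; optimal play is mixed.
Center is strictly dominated by Right, so the attacker never plays it.
On the remaining 2×2 (Left, Right vs Hold, Counter):
Let the attacker play Left with probability p. Expected payoff against Hold: (-4)p + (-7)(1−p) = 3p − 7; against Counter: (-7)p + (-1)(1−p) = −6p − 1.
Setting these equal: 3p − 7 = −6p − 1 ⇒ 9p = 6 ⇒ p = 2/3, and the value is (3)·(2/3) − 7 = -5.
For the defender: with q = P(Hold), equating Left's and Right's payoffs gives 3q − 7 = −6q − 1 ⇒ q = 2/3.

2/3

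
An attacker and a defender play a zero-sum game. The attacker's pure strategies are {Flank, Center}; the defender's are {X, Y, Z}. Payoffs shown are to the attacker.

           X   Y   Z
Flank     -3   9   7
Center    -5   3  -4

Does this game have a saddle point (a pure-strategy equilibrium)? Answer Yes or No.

Row minima: Flank → -3, Center → -5; maximin = -3.
Column maxima: X → -3, Y → 9, Z → 7; minimax = -3.
maximin = minimax = -3, so a saddle point exists.

Yes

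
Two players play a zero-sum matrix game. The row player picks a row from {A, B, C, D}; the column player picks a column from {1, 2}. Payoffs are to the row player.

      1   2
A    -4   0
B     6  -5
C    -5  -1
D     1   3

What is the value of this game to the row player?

23/13

Row minima: A → -4, B → -5, C → -5, D → 1; maximin = 1.
Column maxima: 1 → 6, 2 → 3; minimax = 3.
1 ≠ 3, so there is no saddle point; optimal play is mixed.
A is strictly dominated by D, so the row player never plays it.
C is strictly dominated by D, so the row player never plays it.
On the remaining 2×2 (B, D vs 1, 2):
Let the row player play B with probability p. Expected payoff against 1: 6p + 1(1−p) = 5p + 1; against 2: (-5)p + 3(1−p) = −8p + 3.
Setting these equal: 5p + 1 = −8p + 3 ⇒ 13p = 2 ⇒ p = 2/13, and the value is (5)·(2/13) + 1 = 23/13.
For the column player: with q = P(1), equating B's and D's payoffs gives 11q − 5 = −2q + 3 ⇒ q = 8/13.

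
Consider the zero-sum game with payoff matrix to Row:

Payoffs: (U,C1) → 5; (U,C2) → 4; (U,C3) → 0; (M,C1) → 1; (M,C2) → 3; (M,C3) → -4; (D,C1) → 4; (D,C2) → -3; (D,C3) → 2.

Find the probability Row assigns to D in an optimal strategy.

4/9

Row minima: U → 0, M → -4, D → -3; maximin = 0.
Column maxima: C1 → 5, C2 → 4, C3 → 2; minimax = 2.
0 ≠ 2, so there is no saddle point; optimal play is mixed.
M is strictly dominated by U, so Row never plays it.
With M eliminated, C1 is strictly dominated by C2 (it gives Row strictly more in every remaining row), so Column never plays it.
On the remaining 2×2 (U, D vs C2, C3):
Let Row play U with probability p. Expected payoff against C2: 4p + (-3)(1−p) = 7p − 3; against C3: 0p + 2(1−p) = −2p + 2.
Setting these equal: 7p − 3 = −2p + 2 ⇒ 9p = 5 ⇒ p = 5/9, and the value is (7)·(5/9) − 3 = 8/9.
For Column: with q = P(C2), equating U's and D's payoffs gives 4q = −5q + 2 ⇒ q = 2/9.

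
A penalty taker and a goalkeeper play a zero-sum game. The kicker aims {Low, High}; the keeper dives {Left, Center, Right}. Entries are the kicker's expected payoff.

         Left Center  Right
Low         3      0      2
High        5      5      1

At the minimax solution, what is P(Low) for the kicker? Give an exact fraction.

Row minima: Low → 0, High → 1; maximin = 1.
Column maxima: Left → 5, Center → 5, Right → 2; minimax = 2.
1 ≠ 2, so there is no saddle point; optimal play is mixed.
Left is strictly dominated by Right (it gives the kicker strictly more in every row), so the keeper never plays it.
On the remaining 2×2 (Low, High vs Center, Right):
Let the kicker play Low with probability p. Expected payoff against Center: 0p + 5(1−p) = −5p + 5; against Right: 2p + 1(1−p) = p + 1.
Setting these equal: −5p + 5 = p + 1 ⇒ −6p = -4 ⇒ p = 2/3, and the value is (-5)·(2/3) + 5 = 5/3.
For the keeper: with q = P(Center), equating Low's and High's payoffs gives −2q + 2 = 4q + 1 ⇒ q = 1/6.

2/3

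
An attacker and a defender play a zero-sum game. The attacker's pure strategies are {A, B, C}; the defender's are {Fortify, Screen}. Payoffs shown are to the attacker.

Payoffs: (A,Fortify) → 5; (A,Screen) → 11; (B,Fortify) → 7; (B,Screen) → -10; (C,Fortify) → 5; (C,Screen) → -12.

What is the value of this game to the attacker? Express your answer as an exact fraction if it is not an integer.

127/23

Row minima: A → 5, B → -10, C → -12; maximin = 5.
Column maxima: Fortify → 7, Screen → 11; minimax = 7.
5 ≠ 7, so there is no saddle point; optimal play is mixed.
C is strictly dominated by B, so the attacker never plays it.
On the remaining 2×2 (A, B vs Fortify, Screen):
Let the attacker play A with probability p. Expected payoff against Fortify: 5p + 7(1−p) = −2p + 7; against Screen: 11p + (-10)(1−p) = 21p − 10.
Setting these equal: −2p + 7 = 21p − 10 ⇒ −23p = -17 ⇒ p = 17/23, and the value is (-2)·(17/23) + 7 = 127/23.
For the defender: with q = P(Fortify), equating A's and B's payoffs gives −6q + 11 = 17q − 10 ⇒ q = 21/23.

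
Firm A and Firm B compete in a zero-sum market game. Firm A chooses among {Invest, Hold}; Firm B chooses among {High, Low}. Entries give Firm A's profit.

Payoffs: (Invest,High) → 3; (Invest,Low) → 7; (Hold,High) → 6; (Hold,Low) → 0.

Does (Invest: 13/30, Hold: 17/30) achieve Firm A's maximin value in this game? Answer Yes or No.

No

Against High this mix gives (13/30)·3 + (17/30)·6 = 47/10.
Against Low this mix gives (13/30)·7 + (17/30)·0 = 91/30.
Firm B will play Low, holding Firm A to 91/30. Shifting weight toward the row that does better against Low would raise this floor (the equalizing mix achieves 21/5 against both Low and High), so the proposed strategy is not optimal.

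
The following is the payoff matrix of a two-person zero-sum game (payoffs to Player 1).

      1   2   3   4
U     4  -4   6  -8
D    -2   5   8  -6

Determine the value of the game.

Row minima: U → -8, D → -6; maximin = -6.
Column maxima: 1 → 4, 2 → 5, 3 → 8, 4 → -6; minimax = -6.
Since maximin = minimax = -6, there is a saddle point and the value is -6.

-6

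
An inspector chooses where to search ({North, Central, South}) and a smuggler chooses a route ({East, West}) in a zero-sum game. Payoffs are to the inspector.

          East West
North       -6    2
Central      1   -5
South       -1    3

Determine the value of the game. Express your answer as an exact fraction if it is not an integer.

Row minima: North → -6, Central → -5, South → -1; maximin = -1.
Column maxima: East → 1, West → 3; minimax = 1.
-1 ≠ 1, so there is no saddle point; optimal play is mixed.
North is strictly dominated by South, so the inspector never plays it.
On the remaining 2×2 (Central, South vs East, West):
Let the inspector play Central with probability p. Expected payoff against East: 1p + (-1)(1−p) = 2p − 1; against West: (-5)p + 3(1−p) = −8p + 3.
Setting these equal: 2p − 1 = −8p + 3 ⇒ 10p = 4 ⇒ p = 2/5, and the value is (2)·(2/5) − 1 = -1/5.
For the smuggler: with q = P(East), equating Central's and South's payoffs gives 6q − 5 = −4q + 3 ⇒ q = 4/5.

-1/5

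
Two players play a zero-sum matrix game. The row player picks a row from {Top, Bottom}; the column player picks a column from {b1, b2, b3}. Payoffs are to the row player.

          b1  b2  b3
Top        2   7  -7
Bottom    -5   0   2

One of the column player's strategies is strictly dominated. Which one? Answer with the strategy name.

b1 holds the row player's payoff strictly below b2 in every row: 2 < 7, -5 < 0.
So b2 is strictly dominated for the column player.

b2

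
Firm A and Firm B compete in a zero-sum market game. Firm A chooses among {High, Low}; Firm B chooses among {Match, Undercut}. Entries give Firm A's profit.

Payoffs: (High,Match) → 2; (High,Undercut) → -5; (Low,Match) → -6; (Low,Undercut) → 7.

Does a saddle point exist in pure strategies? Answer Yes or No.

No

Row minima: High → -5, Low → -6; maximin = -5.
Column maxima: Match → 2, Undercut → 7; minimax = 2.
-5 ≠ 2, so no pure-strategy equilibrium exists.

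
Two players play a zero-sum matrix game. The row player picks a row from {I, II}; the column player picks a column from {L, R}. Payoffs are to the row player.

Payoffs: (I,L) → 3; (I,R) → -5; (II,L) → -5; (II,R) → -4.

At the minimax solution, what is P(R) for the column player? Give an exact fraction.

Row minima: I → -5, II → -5; maximin = -5.
Column maxima: L → 3, R → -4; minimax = -4.
-5 ≠ -4, so there is no saddle point; optimal play is mixed.
Let the row player play I with probability p. Expected payoff against L: 3p + (-5)(1−p) = 8p − 5; against R: (-5)p + (-4)(1−p) = −p − 4.
Setting these equal: 8p − 5 = −p − 4 ⇒ 9p = 1 ⇒ p = 1/9, and the value is (8)·(1/9) − 5 = -37/9.
For the column player: with q = P(L), equating I's and II's payoffs gives 8q − 5 = −q − 4 ⇒ q = 1/9.

8/9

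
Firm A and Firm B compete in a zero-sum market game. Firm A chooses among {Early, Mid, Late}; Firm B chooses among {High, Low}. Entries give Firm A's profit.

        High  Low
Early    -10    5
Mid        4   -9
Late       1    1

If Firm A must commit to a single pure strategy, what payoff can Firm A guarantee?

Row minima: Early → -10, Mid → -9, Late → 1.
The best of these is 1.

1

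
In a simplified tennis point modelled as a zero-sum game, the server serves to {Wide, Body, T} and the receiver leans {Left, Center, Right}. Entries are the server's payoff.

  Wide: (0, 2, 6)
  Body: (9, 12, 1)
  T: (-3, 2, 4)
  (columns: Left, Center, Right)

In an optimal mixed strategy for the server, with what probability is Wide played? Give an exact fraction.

Row minima: Wide → 0, Body → 1, T → -3; maximin = 1.
Column maxima: Left → 9, Center → 12, Right → 6; minimax = 6.
1 ≠ 6, so there is no saddle point; optimal play is mixed.
Center is strictly dominated by Left (it gives the server strictly more in every row), so the receiver never plays it.
With Center eliminated, T is strictly dominated by Wide (Wide gives the server strictly more in every remaining column), so the server never plays it.
On the remaining 2×2 (Wide, Body vs Left, Right):
Let the server play Wide with probability p. Expected payoff against Left: 0p + 9(1−p) = −9p + 9; against Right: 6p + 1(1−p) = 5p + 1.
Setting these equal: −9p + 9 = 5p + 1 ⇒ −14p = -8 ⇒ p = 4/7, and the value is (-9)·(4/7) + 9 = 27/7.
For the receiver: with q = P(Left), equating Wide's and Body's payoffs gives −6q + 6 = 8q + 1 ⇒ q = 5/14.

4/7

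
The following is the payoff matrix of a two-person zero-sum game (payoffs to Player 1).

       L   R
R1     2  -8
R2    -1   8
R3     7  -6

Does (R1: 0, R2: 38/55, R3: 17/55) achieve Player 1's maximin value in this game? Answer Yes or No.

No

Against L this mix gives (38/55)·(-1) + (17/55)·7 = 81/55.
Against R this mix gives (38/55)·8 + (17/55)·(-6) = 202/55.
Player 2 will play L, holding Player 1 to 81/55. Shifting weight toward the row that does better against L would raise this floor (the equalizing mix achieves 25/11 against both L and R), so the proposed strategy is not optimal.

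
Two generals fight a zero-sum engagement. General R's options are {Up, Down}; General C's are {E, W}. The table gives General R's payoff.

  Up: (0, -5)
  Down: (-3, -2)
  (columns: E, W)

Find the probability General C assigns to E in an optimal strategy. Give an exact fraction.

1/2

Row minima: Up → -5, Down → -3; maximin = -3.
Column maxima: E → 0, W → -2; minimax = -2.
-3 ≠ -2, so there is no saddle point; optimal play is mixed.
Let General R play Up with probability p. Expected payoff against E: 0p + (-3)(1−p) = 3p − 3; against W: (-5)p + (-2)(1−p) = −3p − 2.
Setting these equal: 3p − 3 = −3p − 2 ⇒ 6p = 1 ⇒ p = 1/6, and the value is (3)·(1/6) − 3 = -5/2.
For General C: with q = P(E), equating Up's and Down's payoffs gives 5q − 5 = −q − 2 ⇒ q = 1/2.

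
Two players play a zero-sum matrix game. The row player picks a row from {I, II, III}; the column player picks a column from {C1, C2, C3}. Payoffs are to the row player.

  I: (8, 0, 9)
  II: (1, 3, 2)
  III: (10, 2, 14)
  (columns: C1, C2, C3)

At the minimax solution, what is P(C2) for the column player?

9/10

Row minima: I → 0, II → 1, III → 2; maximin = 2.
Column maxima: C1 → 10, C2 → 3, C3 → 14; minimax = 3.
2 ≠ 3, so there is no saddle point; optimal play is mixed.
I is strictly dominated by III, so the row player never plays it.
C3 is strictly dominated by C1 (it gives the row player strictly more in every row), so the column player never plays it.
On the remaining 2×2 (II, III vs C1, C2):
Let the row player play II with probability p. Expected payoff against C1: 1p + 10(1−p) = −9p + 10; against C2: 3p + 2(1−p) = p + 2.
Setting these equal: −9p + 10 = p + 2 ⇒ −10p = -8 ⇒ p = 4/5, and the value is (-9)·(4/5) + 10 = 14/5.
For the column player: with q = P(C1), equating II's and III's payoffs gives −2q + 3 = 8q + 2 ⇒ q = 1/10.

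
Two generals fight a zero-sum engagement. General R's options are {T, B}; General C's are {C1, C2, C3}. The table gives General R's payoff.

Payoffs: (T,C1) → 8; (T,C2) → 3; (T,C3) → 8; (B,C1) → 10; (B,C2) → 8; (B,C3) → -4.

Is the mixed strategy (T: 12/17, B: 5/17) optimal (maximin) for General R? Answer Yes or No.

Yes

Against C1 this mix gives (12/17)·8 + (5/17)·10 = 146/17.
Against C2 this mix gives (12/17)·3 + (5/17)·8 = 76/17.
Against C3 this mix gives (12/17)·8 + (5/17)·(-4) = 76/17.
All of General C's active replies (C2, C3) yield 76/17, and no column does worse for General R. The mix makes General C indifferent and guarantees 76/17, so it is optimal.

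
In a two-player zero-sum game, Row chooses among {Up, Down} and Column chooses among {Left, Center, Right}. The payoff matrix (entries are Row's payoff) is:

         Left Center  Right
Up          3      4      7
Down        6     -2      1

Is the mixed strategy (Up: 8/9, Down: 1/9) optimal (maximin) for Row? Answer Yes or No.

Against Left this mix gives (8/9)·3 + (1/9)·6 = 10/3.
Against Center this mix gives (8/9)·4 + (1/9)·(-2) = 10/3.
Against Right this mix gives (8/9)·7 + (1/9)·1 = 19/3.
All of Column's active replies (Left, Center) yield 10/3, and no column does worse for Row. The mix makes Column indifferent and guarantees 10/3, so it is optimal.

Yes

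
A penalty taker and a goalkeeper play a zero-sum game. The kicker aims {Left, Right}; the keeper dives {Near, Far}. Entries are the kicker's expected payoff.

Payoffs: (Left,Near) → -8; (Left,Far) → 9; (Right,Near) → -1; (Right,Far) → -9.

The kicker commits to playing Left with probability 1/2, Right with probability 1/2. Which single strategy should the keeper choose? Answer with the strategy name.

If the keeper plays Near, the kicker's expected payoff is (1/2)·(-8) + (1/2)·(-1) = -9/2.
If the keeper plays Far, the kicker's expected payoff is (1/2)·9 + (1/2)·(-9) = 0.
The keeper minimizes the kicker's payoff; the smallest is -9/2, so the best response is Near.

Near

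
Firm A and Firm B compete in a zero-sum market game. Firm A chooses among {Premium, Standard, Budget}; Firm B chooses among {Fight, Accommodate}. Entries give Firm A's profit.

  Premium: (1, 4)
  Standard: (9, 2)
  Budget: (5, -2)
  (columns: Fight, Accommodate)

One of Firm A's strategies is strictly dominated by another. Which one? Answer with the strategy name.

Standard gives a strictly higher payoff than Budget against every column: 9 > 5, 2 > -2.
So Budget is strictly dominated and Firm A never plays it.

Budget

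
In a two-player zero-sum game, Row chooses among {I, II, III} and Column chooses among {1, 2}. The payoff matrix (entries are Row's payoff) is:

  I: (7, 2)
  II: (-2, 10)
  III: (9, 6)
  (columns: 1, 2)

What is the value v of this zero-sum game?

Row minima: I → 2, II → -2, III → 6; maximin = 6.
Column maxima: 1 → 9, 2 → 10; minimax = 9.
6 ≠ 9, so there is no saddle point; optimal play is mixed.
I is strictly dominated by III, so Row never plays it.
On the remaining 2×2 (II, III vs 1, 2):
Let Row play II with probability p. Expected payoff against 1: (-2)p + 9(1−p) = −11p + 9; against 2: 10p + 6(1−p) = 4p + 6.
Setting these equal: −11p + 9 = 4p + 6 ⇒ −15p = -3 ⇒ p = 1/5, and the value is (-11)·(1/5) + 9 = 34/5.
For Column: with q = P(1), equating II's and III's payoffs gives −12q + 10 = 3q + 6 ⇒ q = 4/15.

34/5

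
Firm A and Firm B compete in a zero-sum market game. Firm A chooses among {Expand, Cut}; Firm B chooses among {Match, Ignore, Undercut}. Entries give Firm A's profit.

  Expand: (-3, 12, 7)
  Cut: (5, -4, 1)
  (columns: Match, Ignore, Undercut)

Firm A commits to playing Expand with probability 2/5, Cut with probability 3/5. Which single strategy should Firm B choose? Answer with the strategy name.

If Firm B plays Match, Firm A's expected payoff is (2/5)·(-3) + (3/5)·5 = 9/5.
If Firm B plays Ignore, Firm A's expected payoff is (2/5)·12 + (3/5)·(-4) = 12/5.
If Firm B plays Undercut, Firm A's expected payoff is (2/5)·7 + (3/5)·1 = 17/5.
Firm B minimizes Firm A's payoff; the smallest is 9/5, so the best response is Match.

Match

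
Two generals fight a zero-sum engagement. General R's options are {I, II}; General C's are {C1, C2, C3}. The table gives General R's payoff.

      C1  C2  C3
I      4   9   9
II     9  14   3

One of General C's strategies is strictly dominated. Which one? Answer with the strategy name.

C1 holds General R's payoff strictly below C2 in every row: 4 < 9, 9 < 14.
So C2 is strictly dominated for General C.

C2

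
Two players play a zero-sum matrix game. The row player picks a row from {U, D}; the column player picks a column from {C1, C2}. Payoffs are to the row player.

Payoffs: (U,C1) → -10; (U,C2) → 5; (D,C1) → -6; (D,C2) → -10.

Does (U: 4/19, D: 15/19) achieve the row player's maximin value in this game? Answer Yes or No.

Yes

Against C1 this mix gives (4/19)·(-10) + (15/19)·(-6) = -130/19.
Against C2 this mix gives (4/19)·5 + (15/19)·(-10) = -130/19.
All of the column player's active replies (C1, C2) yield -130/19, and no column does worse for the row player. The mix makes the column player indifferent and guarantees -130/19, so it is optimal.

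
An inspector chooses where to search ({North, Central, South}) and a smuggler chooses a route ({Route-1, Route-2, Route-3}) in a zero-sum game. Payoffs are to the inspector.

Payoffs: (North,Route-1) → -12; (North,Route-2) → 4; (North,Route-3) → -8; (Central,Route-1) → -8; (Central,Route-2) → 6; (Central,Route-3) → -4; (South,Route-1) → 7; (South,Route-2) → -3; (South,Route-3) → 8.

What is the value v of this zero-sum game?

Row minima: North → -12, Central → -8, South → -3; maximin = -3.
Column maxima: Route-1 → 7, Route-2 → 6, Route-3 → 8; minimax = 6.
-3 ≠ 6, so there is no saddle point; optimal play is mixed.
North is strictly dominated by Central, so the inspector never plays it.
Route-3 is strictly dominated by Route-1 (it gives the inspector strictly more in every row), so the smuggler never plays it.
On the remaining 2×2 (Central, South vs Route-1, Route-2):
Let the inspector play Central with probability p. Expected payoff against Route-1: (-8)p + 7(1−p) = −15p + 7; against Route-2: 6p + (-3)(1−p) = 9p − 3.
Setting these equal: −15p + 7 = 9p − 3 ⇒ −24p = -10 ⇒ p = 5/12, and the value is (-15)·(5/12) + 7 = 3/4.
For the smuggler: with q = P(Route-1), equating Central's and South's payoffs gives −14q + 6 = 10q − 3 ⇒ q = 3/8.

3/4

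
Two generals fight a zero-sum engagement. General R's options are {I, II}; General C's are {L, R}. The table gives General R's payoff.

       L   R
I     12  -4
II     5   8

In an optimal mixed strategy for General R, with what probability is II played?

Row minima: I → -4, II → 5; maximin = 5.
Column maxima: L → 12, R → 8; minimax = 8.
5 ≠ 8, so there is no saddle point; optimal play is mixed.
Let General R play I with probability p. Expected payoff against L: 12p + 5(1−p) = 7p + 5; against R: (-4)p + 8(1−p) = −12p + 8.
Setting these equal: 7p + 5 = −12p + 8 ⇒ 19p = 3 ⇒ p = 3/19, and the value is (7)·(3/19) + 5 = 116/19.
For General C: with q = P(L), equating I's and II's payoffs gives 16q − 4 = −3q + 8 ⇒ q = 12/19.

16/19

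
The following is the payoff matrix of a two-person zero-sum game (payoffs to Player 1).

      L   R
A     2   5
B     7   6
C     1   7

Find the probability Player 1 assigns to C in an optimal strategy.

1/7

Row minima: A → 2, B → 6, C → 1; maximin = 6.
Column maxima: L → 7, R → 7; minimax = 7.
6 ≠ 7, so there is no saddle point; optimal play is mixed.
A is strictly dominated by B, so Player 1 never plays it.
On the remaining 2×2 (B, C vs L, R):
Let Player 1 play B with probability p. Expected payoff against L: 7p + 1(1−p) = 6p + 1; against R: 6p + 7(1−p) = −p + 7.
Setting these equal: 6p + 1 = −p + 7 ⇒ 7p = 6 ⇒ p = 6/7, and the value is (6)·(6/7) + 1 = 43/7.
For Player 2: with q = P(L), equating B's and C's payoffs gives q + 6 = −6q + 7 ⇒ q = 1/7.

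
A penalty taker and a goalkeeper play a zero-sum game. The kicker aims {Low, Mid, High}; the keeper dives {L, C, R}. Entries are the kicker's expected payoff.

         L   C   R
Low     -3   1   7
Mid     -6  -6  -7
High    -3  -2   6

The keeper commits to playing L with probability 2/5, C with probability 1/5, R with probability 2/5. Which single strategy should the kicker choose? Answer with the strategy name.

Expected payoff of Low: (2/5)·(-3) + (1/5)·1 + (2/5)·7 = 9/5.
Expected payoff of Mid: (2/5)·(-6) + (1/5)·(-6) + (2/5)·(-7) = -32/5.
Expected payoff of High: (2/5)·(-3) + (1/5)·(-2) + (2/5)·6 = 4/5.
The largest is 9/5, so the kicker's best response is Low.

Low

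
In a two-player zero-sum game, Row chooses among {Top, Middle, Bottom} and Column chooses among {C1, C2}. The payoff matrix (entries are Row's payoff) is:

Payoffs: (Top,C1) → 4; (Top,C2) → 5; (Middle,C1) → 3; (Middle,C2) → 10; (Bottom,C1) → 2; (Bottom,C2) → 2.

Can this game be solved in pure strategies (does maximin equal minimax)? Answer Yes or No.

Row minima: Top → 4, Middle → 3, Bottom → 2; maximin = 4.
Column maxima: C1 → 4, C2 → 10; minimax = 4.
maximin = minimax = 4, so a saddle point exists.

Yes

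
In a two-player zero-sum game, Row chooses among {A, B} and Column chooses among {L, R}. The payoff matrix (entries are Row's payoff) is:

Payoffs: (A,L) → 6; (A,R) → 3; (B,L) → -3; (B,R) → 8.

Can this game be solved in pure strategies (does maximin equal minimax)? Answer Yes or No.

Row minima: A → 3, B → -3; maximin = 3.
Column maxima: L → 6, R → 8; minimax = 6.
3 ≠ 6, so no pure-strategy equilibrium exists.

No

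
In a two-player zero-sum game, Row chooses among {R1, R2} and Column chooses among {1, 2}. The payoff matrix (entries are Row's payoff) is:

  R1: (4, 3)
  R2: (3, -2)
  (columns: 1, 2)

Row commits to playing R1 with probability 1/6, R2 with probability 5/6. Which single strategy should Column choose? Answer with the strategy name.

2

If Column plays 1, Row's expected payoff is (1/6)·4 + (5/6)·3 = 19/6.
If Column plays 2, Row's expected payoff is (1/6)·3 + (5/6)·(-2) = -7/6.
Column minimizes Row's payoff; the smallest is -7/6, so the best response is 2.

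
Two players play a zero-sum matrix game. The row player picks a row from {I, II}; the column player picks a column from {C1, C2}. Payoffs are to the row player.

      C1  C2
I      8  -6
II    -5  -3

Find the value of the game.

Row minima: I → -6, II → -5; maximin = -5.
Column maxima: C1 → 8, C2 → -3; minimax = -3.
-5 ≠ -3, so there is no saddle point; optimal play is mixed.
Let the row player play I with probability p. Expected payoff against C1: 8p + (-5)(1−p) = 13p − 5; against C2: (-6)p + (-3)(1−p) = −3p − 3.
Setting these equal: 13p − 5 = −3p − 3 ⇒ 16p = 2 ⇒ p = 1/8, and the value is (13)·(1/8) − 5 = -27/8.
For the column player: with q = P(C1), equating I's and II's payoffs gives 14q − 6 = −2q − 3 ⇒ q = 3/16.

-27/8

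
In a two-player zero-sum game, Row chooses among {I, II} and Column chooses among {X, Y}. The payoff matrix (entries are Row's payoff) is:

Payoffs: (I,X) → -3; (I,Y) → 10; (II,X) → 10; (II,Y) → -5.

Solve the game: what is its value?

Row minima: I → -3, II → -5; maximin = -3.
Column maxima: X → 10, Y → 10; minimax = 10.
-3 ≠ 10, so there is no saddle point; optimal play is mixed.
Let Row play I with probability p. Expected payoff against X: (-3)p + 10(1−p) = −13p + 10; against Y: 10p + (-5)(1−p) = 15p − 5.
Setting these equal: −13p + 10 = 15p − 5 ⇒ −28p = -15 ⇒ p = 15/28, and the value is (-13)·(15/28) + 10 = 85/28.
For Column: with q = P(X), equating I's and II's payoffs gives −13q + 10 = 15q − 5 ⇒ q = 15/28.

85/28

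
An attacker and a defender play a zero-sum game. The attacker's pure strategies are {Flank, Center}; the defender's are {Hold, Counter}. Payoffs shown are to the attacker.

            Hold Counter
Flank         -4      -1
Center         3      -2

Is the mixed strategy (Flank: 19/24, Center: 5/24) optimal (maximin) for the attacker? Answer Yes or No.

Against Hold this mix gives (19/24)·(-4) + (5/24)·3 = -61/24.
Against Counter this mix gives (19/24)·(-1) + (5/24)·(-2) = -29/24.
The defender will play Hold, holding the attacker to -61/24. Shifting weight toward the row that does better against Hold would raise this floor (the equalizing mix achieves -11/8 against both Hold and Counter), so the proposed strategy is not optimal.

No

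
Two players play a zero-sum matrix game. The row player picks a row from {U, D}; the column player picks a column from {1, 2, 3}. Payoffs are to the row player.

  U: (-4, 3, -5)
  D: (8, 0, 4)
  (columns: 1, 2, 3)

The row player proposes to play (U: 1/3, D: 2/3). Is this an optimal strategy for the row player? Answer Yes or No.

Against 1 this mix gives (1/3)·(-4) + (2/3)·8 = 4.
Against 2 this mix gives (1/3)·3 + (2/3)·0 = 1.
Against 3 this mix gives (1/3)·(-5) + (2/3)·4 = 1.
All of the column player's active replies (2, 3) yield 1, and no column does worse for the row player. The mix makes the column player indifferent and guarantees 1, so it is optimal.

Yes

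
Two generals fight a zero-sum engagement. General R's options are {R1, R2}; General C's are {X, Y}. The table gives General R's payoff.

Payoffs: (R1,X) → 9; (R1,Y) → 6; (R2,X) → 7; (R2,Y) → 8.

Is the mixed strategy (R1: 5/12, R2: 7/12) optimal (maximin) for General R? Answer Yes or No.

No

Against X this mix gives (5/12)·9 + (7/12)·7 = 47/6.
Against Y this mix gives (5/12)·6 + (7/12)·8 = 43/6.
General C will play Y, holding General R to 43/6. Shifting weight toward the row that does better against Y would raise this floor (the equalizing mix achieves 15/2 against both Y and X), so the proposed strategy is not optimal.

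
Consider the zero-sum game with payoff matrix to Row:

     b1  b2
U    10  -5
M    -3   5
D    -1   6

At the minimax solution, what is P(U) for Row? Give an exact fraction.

Row minima: U → -5, M → -3, D → -1; maximin = -1.
Column maxima: b1 → 10, b2 → 6; minimax = 6.
-1 ≠ 6, so there is no saddle point; optimal play is mixed.
M is strictly dominated by D, so Row never plays it.
On the remaining 2×2 (U, D vs b1, b2):
Let Row play U with probability p. Expected payoff against b1: 10p + (-1)(1−p) = 11p − 1; against b2: (-5)p + 6(1−p) = −11p + 6.
Setting these equal: 11p − 1 = −11p + 6 ⇒ 22p = 7 ⇒ p = 7/22, and the value is (11)·(7/22) − 1 = 5/2.
For Column: with q = P(b1), equating U's and D's payoffs gives 15q − 5 = −7q + 6 ⇒ q = 1/2.

7/22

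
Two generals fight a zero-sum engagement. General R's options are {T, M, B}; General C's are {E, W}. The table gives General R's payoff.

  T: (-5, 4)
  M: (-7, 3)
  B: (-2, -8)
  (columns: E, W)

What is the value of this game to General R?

Row minima: T → -5, M → -7, B → -8; maximin = -5.
Column maxima: E → -2, W → 4; minimax = -2.
-5 ≠ -2, so there is no saddle point; optimal play is mixed.
M is strictly dominated by T, so General R never plays it.
On the remaining 2×2 (T, B vs E, W):
Let General R play T with probability p. Expected payoff against E: (-5)p + (-2)(1−p) = −3p − 2; against W: 4p + (-8)(1−p) = 12p − 8.
Setting these equal: −3p − 2 = 12p − 8 ⇒ −15p = -6 ⇒ p = 2/5, and the value is (-3)·(2/5) − 2 = -16/5.
For General C: with q = P(E), equating T's and B's payoffs gives −9q + 4 = 6q − 8 ⇒ q = 4/5.

-16/5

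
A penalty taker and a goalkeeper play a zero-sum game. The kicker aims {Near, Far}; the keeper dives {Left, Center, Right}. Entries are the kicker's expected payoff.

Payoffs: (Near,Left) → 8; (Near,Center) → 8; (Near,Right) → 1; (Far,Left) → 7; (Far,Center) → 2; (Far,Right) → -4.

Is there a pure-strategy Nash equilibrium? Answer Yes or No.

Yes

Row minima: Near → 1, Far → -4; maximin = 1.
Column maxima: Left → 8, Center → 8, Right → 1; minimax = 1.
maximin = minimax = 1, so a saddle point exists.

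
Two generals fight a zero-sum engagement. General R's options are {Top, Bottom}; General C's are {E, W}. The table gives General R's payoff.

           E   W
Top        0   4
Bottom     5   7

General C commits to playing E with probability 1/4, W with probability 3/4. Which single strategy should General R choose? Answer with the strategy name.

Expected payoff of Top: (1/4)·0 + (3/4)·4 = 3.
Expected payoff of Bottom: (1/4)·5 + (3/4)·7 = 13/2.
The largest is 13/2, so General R's best response is Bottom.

Bottom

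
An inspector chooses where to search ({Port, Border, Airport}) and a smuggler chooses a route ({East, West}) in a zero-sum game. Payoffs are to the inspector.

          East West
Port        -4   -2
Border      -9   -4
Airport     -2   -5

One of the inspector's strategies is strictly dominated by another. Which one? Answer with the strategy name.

Border

Port gives a strictly higher payoff than Border against every column: -4 > -9, -2 > -4.
So Border is strictly dominated and the inspector never plays it.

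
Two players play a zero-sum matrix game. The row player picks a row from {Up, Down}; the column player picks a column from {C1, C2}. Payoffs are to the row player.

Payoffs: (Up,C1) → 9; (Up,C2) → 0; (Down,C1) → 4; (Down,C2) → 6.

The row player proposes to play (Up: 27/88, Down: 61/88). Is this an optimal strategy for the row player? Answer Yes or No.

No

Against C1 this mix gives (27/88)·9 + (61/88)·4 = 487/88.
Against C2 this mix gives (27/88)·0 + (61/88)·6 = 183/44.
The column player will play C2, holding the row player to 183/44. Shifting weight toward the row that does better against C2 would raise this floor (the equalizing mix achieves 54/11 against both C2 and C1), so the proposed strategy is not optimal.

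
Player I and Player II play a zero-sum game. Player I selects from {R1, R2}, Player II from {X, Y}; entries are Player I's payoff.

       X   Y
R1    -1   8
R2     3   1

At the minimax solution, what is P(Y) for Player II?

4/11

Row minima: R1 → -1, R2 → 1; maximin = 1.
Column maxima: X → 3, Y → 8; minimax = 3.
1 ≠ 3, so there is no saddle point; optimal play is mixed.
Let Player I play R1 with probability p. Expected payoff against X: (-1)p + 3(1−p) = −4p + 3; against Y: 8p + 1(1−p) = 7p + 1.
Setting these equal: −4p + 3 = 7p + 1 ⇒ −11p = -2 ⇒ p = 2/11, and the value is (-4)·(2/11) + 3 = 25/11.
For Player II: with q = P(X), equating R1's and R2's payoffs gives −9q + 8 = 2q + 1 ⇒ q = 7/11.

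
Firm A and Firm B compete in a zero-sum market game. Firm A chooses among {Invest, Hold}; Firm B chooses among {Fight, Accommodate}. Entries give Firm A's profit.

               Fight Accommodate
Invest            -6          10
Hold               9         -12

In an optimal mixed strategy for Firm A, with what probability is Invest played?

21/37

Row minima: Invest → -6, Hold → -12; maximin = -6.
Column maxima: Fight → 9, Accommodate → 10; minimax = 9.
-6 ≠ 9, so there is no saddle point; optimal play is mixed.
Let Firm A play Invest with probability p. Expected payoff against Fight: (-6)p + 9(1−p) = −15p + 9; against Accommodate: 10p + (-12)(1−p) = 22p − 12.
Setting these equal: −15p + 9 = 22p − 12 ⇒ −37p = -21 ⇒ p = 21/37, and the value is (-15)·(21/37) + 9 = 18/37.
For Firm B: with q = P(Fight), equating Invest's and Hold's payoffs gives −16q + 10 = 21q − 12 ⇒ q = 22/37.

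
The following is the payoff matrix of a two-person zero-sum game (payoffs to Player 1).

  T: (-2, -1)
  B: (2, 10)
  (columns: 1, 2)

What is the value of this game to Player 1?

Row minima: T → -2, B → 2; maximin = 2.
Column maxima: 1 → 2, 2 → 10; minimax = 2.
Since maximin = minimax = 2, there is a saddle point and the value is 2.

2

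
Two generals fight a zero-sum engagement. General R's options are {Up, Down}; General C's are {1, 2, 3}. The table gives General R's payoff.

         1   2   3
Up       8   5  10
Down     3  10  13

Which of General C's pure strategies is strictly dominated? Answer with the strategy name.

1 holds General R's payoff strictly below 3 in every row: 8 < 10, 3 < 13.
So 3 is strictly dominated for General C.

3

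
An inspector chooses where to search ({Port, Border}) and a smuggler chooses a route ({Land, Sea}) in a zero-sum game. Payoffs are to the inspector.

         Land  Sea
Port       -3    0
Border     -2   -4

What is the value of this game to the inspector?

-12/5

Row minima: Port → -3, Border → -4; maximin = -3.
Column maxima: Land → -2, Sea → 0; minimax = -2.
-3 ≠ -2, so there is no saddle point; optimal play is mixed.
Let the inspector play Port with probability p. Expected payoff against Land: (-3)p + (-2)(1−p) = −p − 2; against Sea: 0p + (-4)(1−p) = 4p − 4.
Setting these equal: −p − 2 = 4p − 4 ⇒ −5p = -2 ⇒ p = 2/5, and the value is (-1)·(2/5) − 2 = -12/5.
For the smuggler: with q = P(Land), equating Port's and Border's payoffs gives −3q = 2q − 4 ⇒ q = 4/5.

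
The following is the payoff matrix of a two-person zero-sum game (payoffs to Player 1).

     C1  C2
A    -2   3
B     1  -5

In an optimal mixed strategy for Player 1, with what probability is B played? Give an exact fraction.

5/11

Row minima: A → -2, B → -5; maximin = -2.
Column maxima: C1 → 1, C2 → 3; minimax = 1.
-2 ≠ 1, so there is no saddle point; optimal play is mixed.
Let Player 1 play A with probability p. Expected payoff against C1: (-2)p + 1(1−p) = −3p + 1; against C2: 3p + (-5)(1−p) = 8p − 5.
Setting these equal: −3p + 1 = 8p − 5 ⇒ −11p = -6 ⇒ p = 6/11, and the value is (-3)·(6/11) + 1 = -7/11.
For Player 2: with q = P(C1), equating A's and B's payoffs gives −5q + 3 = 6q − 5 ⇒ q = 8/11.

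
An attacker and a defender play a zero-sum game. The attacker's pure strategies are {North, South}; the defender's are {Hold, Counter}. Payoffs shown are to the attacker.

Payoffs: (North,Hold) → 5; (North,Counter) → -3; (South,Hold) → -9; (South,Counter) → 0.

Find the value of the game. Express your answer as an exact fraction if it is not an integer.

Row minima: North → -3, South → -9; maximin = -3.
Column maxima: Hold → 5, Counter → 0; minimax = 0.
-3 ≠ 0, so there is no saddle point; optimal play is mixed.
Let the attacker play North with probability p. Expected payoff against Hold: 5p + (-9)(1−p) = 14p − 9; against Counter: (-3)p + 0(1−p) = −3p.
Setting these equal: 14p − 9 = −3p ⇒ 17p = 9 ⇒ p = 9/17, and the value is (14)·(9/17) − 9 = -27/17.
For the defender: with q = P(Hold), equating North's and South's payoffs gives 8q − 3 = −9q ⇒ q = 3/17.

-27/17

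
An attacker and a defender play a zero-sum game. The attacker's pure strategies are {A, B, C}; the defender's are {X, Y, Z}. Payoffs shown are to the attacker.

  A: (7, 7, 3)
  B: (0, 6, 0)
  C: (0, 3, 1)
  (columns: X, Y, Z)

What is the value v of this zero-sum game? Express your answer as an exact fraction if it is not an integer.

Row minima: A → 3, B → 0, C → 0; maximin = 3.
Column maxima: X → 7, Y → 7, Z → 3; minimax = 3.
Since maximin = minimax = 3, there is a saddle point and the value is 3.

3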